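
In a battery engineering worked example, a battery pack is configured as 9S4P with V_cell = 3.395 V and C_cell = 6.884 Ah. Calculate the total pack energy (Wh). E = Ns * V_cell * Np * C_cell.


E = Ns * Vcell * Np * Ccell = 9 * 3.395 * 4 * 6.884 = 841.4 Wh

841.4 Wh


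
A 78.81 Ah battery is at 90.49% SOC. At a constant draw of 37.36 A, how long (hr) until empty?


Step 1: remaining = SOC/100 * C_total = 90.49/100 * 78.81 = 71.315 Ah
Step 2: t = remaining / I = 71.315 / 37.36 = 1.909 hr

1.909 hr


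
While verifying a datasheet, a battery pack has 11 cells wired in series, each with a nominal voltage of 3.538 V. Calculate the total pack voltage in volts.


V_pack = n * V_cell = 11 * 3.538 = 38.918 V

38.918 V


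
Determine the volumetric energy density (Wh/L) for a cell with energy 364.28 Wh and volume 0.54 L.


Volumetric ED = 364.28 Wh / 0.54 L = 674.6 Wh/L

674.6 Wh/L


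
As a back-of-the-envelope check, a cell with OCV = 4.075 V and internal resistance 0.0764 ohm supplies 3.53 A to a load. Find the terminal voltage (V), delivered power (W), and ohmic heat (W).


Step 1: V_terminal = OCV - I*R = 4.075 - 3.53 * 0.0764 = 3.8053 V
Step 2: P_out = V_terminal * I = 3.8053 * 3.53 = 13.43 W
Step 3: Q = I^2 * R = 3.53^2 * 0.0764 = 0.9520 W

V=3.8053 V, P=13.43 W, Q=0.9520 W


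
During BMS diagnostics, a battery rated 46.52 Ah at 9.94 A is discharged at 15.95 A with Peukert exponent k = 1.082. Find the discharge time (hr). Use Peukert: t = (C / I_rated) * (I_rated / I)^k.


t_rated = C / I_rated = 46.52 / 9.94 = 4.6801 hr
(I_rated/I)^k = (0.6232)^1.082 = 0.5995
t = t_rated * (I_rated/I)^k = 4.6801 * 0.5995 = 2.806 hr

2.806 hr


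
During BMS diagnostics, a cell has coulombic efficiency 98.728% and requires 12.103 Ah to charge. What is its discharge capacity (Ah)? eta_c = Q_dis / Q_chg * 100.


Q_dis = eta/100 * Q_chg = 98.728/100 * 12.103 = 11.95 Ah

11.95 Ah


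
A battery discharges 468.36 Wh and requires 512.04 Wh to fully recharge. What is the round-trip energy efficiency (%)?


Round-trip efficiency = 468.36/512.04 * 100% = 91.47%

91.47%


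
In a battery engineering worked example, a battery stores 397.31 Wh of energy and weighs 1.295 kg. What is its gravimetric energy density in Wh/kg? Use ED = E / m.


ED = E / m = 397.31 / 1.295 = 306.8 Wh/kg

306.8 Wh/kg


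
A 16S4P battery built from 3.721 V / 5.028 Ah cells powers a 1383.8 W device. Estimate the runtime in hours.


Step 1: E_pack = Ns * V_cell * Np * C_cell = 16 * 3.721 * 4 * 5.028 = 1197.4 Wh
Step 2: t = E_pack / P = 1197.4 / 1383.8 = 0.8653 hr

0.8653 hr


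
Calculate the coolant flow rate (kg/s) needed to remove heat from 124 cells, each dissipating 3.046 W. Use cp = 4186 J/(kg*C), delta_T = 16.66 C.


Step 1: Total heat Q = 124 * 3.046 W = 377.7 W
Step 2: denom = cp * dT = 4186 * 16.66 = 69739
Step 3: m_dot = 377.7 / 69739 = 0.005416 kg/s

0.005416 kg/s


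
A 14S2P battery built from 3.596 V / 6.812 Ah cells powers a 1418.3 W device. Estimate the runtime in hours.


Step 1: E_pack = Ns * V_cell * Np * C_cell = 14 * 3.596 * 2 * 6.812 = 685.89 Wh
Step 2: t = E_pack / P = 685.89 / 1418.3 = 0.4836 hr

0.4836 hr


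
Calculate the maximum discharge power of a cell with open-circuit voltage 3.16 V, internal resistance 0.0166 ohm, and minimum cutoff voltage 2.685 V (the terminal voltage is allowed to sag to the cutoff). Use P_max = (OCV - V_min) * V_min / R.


dV = OCV - V_min = 0.475 V (so I_max = dV / R)
P_max = dV * V_min / R = 0.475 * 2.685 / 0.0166 = 76.83 W

76.83 W


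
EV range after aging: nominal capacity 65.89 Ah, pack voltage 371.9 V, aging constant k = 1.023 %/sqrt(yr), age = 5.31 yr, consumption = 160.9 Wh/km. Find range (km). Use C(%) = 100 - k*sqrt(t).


Step 1: capacity retention = 100 - 1.023 * sqrt(5.31) = 100 - 1.023 * 2.3043 = 97.643%
Step 2: C_now = 65.89 * 97.643/100 = 64.337 Ah
Step 3: E_pack = V * C_now = 371.9 * 64.337 = 23927 Wh
Step 4: range = E_pack / consumption = 23927 / 160.9 = 148.7 km

148.7 km


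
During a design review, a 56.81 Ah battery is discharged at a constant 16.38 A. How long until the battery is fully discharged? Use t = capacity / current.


t = capacity / current = 56.81 / 16.38 = 3.468 hr

3.468 hr


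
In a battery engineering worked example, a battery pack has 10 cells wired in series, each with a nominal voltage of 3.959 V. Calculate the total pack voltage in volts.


Series voltages add: 10 * 3.959 V = 39.59 V

39.59 V


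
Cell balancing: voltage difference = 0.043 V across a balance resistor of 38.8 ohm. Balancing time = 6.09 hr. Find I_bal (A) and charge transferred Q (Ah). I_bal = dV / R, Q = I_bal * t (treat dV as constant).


I_bal = dV / R = 0.043 / 38.8 = 0.0011082 A
Q = I_bal * t = 0.0011082 * 6.09 = 0.006749 Ah

I=0.0011082 A, Q=0.006749 Ah


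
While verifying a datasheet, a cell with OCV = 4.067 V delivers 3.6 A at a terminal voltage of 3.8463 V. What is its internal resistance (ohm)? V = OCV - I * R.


R = (OCV - V) / I = (4.067 - 3.8463) / 3.6 = 0.06131 ohm

0.06131 ohm


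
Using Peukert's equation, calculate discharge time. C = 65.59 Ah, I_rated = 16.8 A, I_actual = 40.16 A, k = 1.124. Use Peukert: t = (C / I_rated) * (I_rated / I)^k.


t_rated = C / I_rated = 65.59 / 16.8 = 3.9042 hr
(I_rated/I)^k = (0.41833)^1.124 = 0.37548
t = t_rated * (I_rated/I)^k = 3.9042 * 0.37548 = 1.466 hr

1.466 hr


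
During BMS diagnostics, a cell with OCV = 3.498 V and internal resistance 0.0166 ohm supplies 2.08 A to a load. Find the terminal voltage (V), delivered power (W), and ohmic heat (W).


Step 1: V_terminal = OCV - I*R = 3.498 - 2.08 * 0.0166 = 3.4635 V
Step 2: P_out = V_terminal * I = 3.4635 * 2.08 = 7.204 W
Step 3: Q = I^2 * R = 2.08^2 * 0.0166 = 0.07182 W

V=3.4635 V, P=7.204 W, Q=0.07182 W


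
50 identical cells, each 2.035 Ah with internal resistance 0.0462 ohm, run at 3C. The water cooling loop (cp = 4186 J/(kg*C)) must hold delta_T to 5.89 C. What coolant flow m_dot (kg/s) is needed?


Step 1: I = 3 * 2.035 = 6.105 A
Step 2: Q_cell = I^2 * R = 6.105^2 * 0.0462 = 1.7219 W
Step 3: Q_total = 50 * 1.7219 = 86.095 W
Step 4: m_dot = Q_total / (cp * dT) = 86.095 / (4186 * 5.89) = 0.003492 kg/s

0.003492 kg/s


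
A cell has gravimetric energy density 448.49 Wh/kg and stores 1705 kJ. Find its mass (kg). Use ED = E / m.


Convert: E = 1705 kJ = 473.61 Wh
m = E / ED = 473.61 / 448.49 = 1.056 kg

1.056 kg


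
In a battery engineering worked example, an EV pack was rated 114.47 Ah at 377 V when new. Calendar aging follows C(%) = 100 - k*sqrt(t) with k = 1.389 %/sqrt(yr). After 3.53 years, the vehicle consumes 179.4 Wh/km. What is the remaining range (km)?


Step 1: capacity retention = 100 - 1.389 * sqrt(3.53) = 100 - 1.389 * 1.8788 = 97.39%
Step 2: C_now = 114.47 * 97.39/100 = 111.48 Ah
Step 3: E_pack = V * C_now = 377 * 111.48 = 42028 Wh
Step 4: range = E_pack / consumption = 42028 / 179.4 = 234.3 km

234.3 km


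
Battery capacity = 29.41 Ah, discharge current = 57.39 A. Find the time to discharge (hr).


t = capacity / current = 29.41 / 57.39 = 0.5125 hr

0.5125 hr


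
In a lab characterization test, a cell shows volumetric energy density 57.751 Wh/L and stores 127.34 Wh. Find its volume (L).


V = E / ED = 127.34 / 57.751 = 2.205 L

2.205 L


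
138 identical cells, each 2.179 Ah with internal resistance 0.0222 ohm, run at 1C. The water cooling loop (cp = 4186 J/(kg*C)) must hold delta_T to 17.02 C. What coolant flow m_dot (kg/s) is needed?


Step 1: I = 1 * 2.179 = 2.179 A
Step 2: Q_cell = I^2 * R = 2.179^2 * 0.0222 = 0.10541 W
Step 3: Q_total = 138 * 0.10541 = 14.547 W
Step 4: m_dot = Q_total / (cp * dT) = 14.547 / (4186 * 17.02) = 2.042e-04 kg/s

2.042e-04 kg/s


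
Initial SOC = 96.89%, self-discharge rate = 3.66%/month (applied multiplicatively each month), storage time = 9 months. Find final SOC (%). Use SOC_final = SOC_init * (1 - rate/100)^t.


Monthly retention factor = 1 - 3.66/100 = 0.9634
Over 9 months: factor^9 = 0.71492
SOC_final = 96.89 * 0.71492 = 69.27%

69.27%


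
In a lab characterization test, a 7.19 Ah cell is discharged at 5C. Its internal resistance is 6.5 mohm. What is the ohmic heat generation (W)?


Convert: R = 6.5 mohm = 0.0065 ohm
Step 1: I = C_rate * capacity = 5 * 7.19 = 35.95 A
Step 2: Q = I^2 * R = 35.95^2 * 0.0065 = 1292.4 * 0.0065 = 8.401 W

8.401 W


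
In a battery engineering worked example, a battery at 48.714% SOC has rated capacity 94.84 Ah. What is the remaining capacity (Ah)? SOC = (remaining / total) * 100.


remaining = SOC / 100 * total = 48.714 / 100 * 94.84 = 46.20 Ah

46.20 Ah


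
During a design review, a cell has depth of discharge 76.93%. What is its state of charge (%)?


SOC = 100 - DOD = 100 - 76.93 = 23.07%

23.07%


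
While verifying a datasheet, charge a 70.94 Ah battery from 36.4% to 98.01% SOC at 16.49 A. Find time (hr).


delta_Ah = 70.94 * (98.01 - 36.4) / 100 = 43.706 Ah
t = delta_Ah / I = 43.706 / 16.49 = 2.650 hr

2.650 hr


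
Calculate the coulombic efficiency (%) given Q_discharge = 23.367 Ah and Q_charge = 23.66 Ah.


eta_c = Q_dis / Q_chg * 100 = 23.367 / 23.66 * 100 = 98.76%

98.76%


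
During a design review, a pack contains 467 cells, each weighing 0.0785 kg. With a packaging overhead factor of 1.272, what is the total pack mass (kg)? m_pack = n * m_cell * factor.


Cell mass sum = 467 * 0.0785 = 36.66 kg
With overhead 1.272: m_pack = 36.66 * 1.272 = 46.63 kg

46.63 kg


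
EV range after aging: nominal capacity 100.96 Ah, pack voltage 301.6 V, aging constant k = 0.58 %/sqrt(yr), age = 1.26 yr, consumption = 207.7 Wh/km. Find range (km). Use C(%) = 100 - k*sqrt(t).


Step 1: capacity retention = 100 - 0.58 * sqrt(1.26) = 100 - 0.58 * 1.1225 = 99.349%
Step 2: C_now = 100.96 * 99.349/100 = 100.3 Ah
Step 3: E_pack = V * C_now = 301.6 * 100.3 = 30250 Wh
Step 4: range = E_pack / consumption = 30250 / 207.7 = 145.6 km

145.6 km


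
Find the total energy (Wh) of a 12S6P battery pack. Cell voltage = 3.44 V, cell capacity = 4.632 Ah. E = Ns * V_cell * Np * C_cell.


E = Ns * Vcell * Np * Ccell = 12 * 3.44 * 6 * 4.632 = 1147 Wh

1147 Wh


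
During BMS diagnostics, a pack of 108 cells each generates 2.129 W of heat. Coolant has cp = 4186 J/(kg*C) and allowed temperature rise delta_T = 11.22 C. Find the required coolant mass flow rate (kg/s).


Q_total = 108 * 2.129 = 229.93 W
m_dot = Q_total / (cp * dT) = 229.93 / (4186 * 11.22) = 0.004896 kg/s

0.004896 kg/s


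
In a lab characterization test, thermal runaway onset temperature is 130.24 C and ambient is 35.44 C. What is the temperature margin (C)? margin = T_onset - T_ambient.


margin = T_onset - T_ambient = 130.24 - 35.44 = 94.8 C

94.8 C


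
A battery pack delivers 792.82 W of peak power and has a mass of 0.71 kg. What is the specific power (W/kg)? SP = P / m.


SP = P / m = 792.82 / 0.71 = 1117 W/kg

1117 W/kg


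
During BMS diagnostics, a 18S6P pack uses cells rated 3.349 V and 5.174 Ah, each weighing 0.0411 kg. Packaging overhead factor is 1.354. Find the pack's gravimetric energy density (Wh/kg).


Step 1: V_pack = 18 * 3.349 = 60.282 V
Step 2: C_pack = 6 * 5.174 = 31.044 Ah
Step 3: E_pack = V_pack * C_pack = 60.282 * 31.044 = 1871.4 Wh
Step 4: m_pack = 18 * 6 * 0.0411 * 1.354 = 6.0101 kg
Step 5: ED = E_pack / m_pack = 1871.4 / 6.0101 = 311.4 Wh/kg

311.4 Wh/kg


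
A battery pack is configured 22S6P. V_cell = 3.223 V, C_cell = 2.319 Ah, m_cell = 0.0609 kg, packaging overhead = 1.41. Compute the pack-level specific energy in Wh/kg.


Step 1: V_pack = 22 * 3.223 = 70.906 V
Step 2: C_pack = 6 * 2.319 = 13.914 Ah
Step 3: E_pack = V_pack * C_pack = 70.906 * 13.914 = 986.59 Wh
Step 4: m_pack = 22 * 6 * 0.0609 * 1.41 = 11.335 kg
Step 5: ED = E_pack / m_pack = 986.59 / 11.335 = 87.04 Wh/kg

87.04 Wh/kg


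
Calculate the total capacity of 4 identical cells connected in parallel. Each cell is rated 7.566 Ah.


C_total = 4 * 7.566 = 30.264 Ah

30.264 Ah


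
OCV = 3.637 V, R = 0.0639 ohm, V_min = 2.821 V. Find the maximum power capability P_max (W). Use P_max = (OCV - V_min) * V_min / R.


dV = OCV - V_min = 0.816 V (so I_max = dV / R)
P_max = dV * V_min / R = 0.816 * 2.821 / 0.0639 = 36.02 W

36.02 W


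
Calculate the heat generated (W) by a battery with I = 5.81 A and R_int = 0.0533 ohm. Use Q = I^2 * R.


Q = I^2 * R = 5.81^2 * 0.0533 = 1.799 W

1.799 W


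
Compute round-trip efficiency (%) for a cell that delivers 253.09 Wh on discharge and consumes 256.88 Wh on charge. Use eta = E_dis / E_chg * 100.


eta_e = E_dis / E_chg * 100 = 253.09 / 256.88 * 100 = 98.52%

98.52%


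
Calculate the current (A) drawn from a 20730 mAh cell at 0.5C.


Convert: capacity = 20730 mAh = 20.73 Ah
At 0.5C: I = 0.5 * 20.73 Ah = 10.365 A

10.365 A


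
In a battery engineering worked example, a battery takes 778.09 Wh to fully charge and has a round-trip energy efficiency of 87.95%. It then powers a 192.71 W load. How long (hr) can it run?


Step 1: E_discharge = eta/100 * E_charge = 87.95/100 * 778.09 = 684.33 Wh
Step 2: t = E_discharge / P = 684.33 / 192.71 = 3.551 hr

3.551 hr


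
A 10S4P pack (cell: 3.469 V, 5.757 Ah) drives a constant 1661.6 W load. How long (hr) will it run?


Step 1: E_pack = Ns * V_cell * Np * C_cell = 10 * 3.469 * 4 * 5.757 = 798.84 Wh
Step 2: t = E_pack / P = 798.84 / 1661.6 = 0.4808 hr

0.4808 hr


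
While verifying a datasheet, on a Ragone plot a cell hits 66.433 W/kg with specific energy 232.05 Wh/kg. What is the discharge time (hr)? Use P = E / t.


t = E / P = 232.05 / 66.433 = 3.493 hr

3.493 hr


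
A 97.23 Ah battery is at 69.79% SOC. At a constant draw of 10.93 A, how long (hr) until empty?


Step 1: remaining = SOC/100 * C_total = 69.79/100 * 97.23 = 67.857 Ah
Step 2: t = remaining / I = 67.857 / 10.93 = 6.208 hr

6.208 hr


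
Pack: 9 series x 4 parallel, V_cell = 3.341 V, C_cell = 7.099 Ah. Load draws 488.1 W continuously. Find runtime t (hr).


Step 1: E_pack = Ns * V_cell * Np * C_cell = 9 * 3.341 * 4 * 7.099 = 853.84 Wh
Step 2: t = E_pack / P = 853.84 / 488.1 = 1.749 hr

1.749 hr


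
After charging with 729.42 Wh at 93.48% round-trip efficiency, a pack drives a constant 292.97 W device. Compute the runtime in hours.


Step 1: E_discharge = eta/100 * E_charge = 93.48/100 * 729.42 = 681.86 Wh
Step 2: t = E_discharge / P = 681.86 / 292.97 = 2.327 hr

2.327 hr


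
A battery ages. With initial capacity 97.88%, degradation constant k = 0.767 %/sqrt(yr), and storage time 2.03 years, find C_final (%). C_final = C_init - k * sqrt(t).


sqrt(t) = sqrt(2.03) = 1.4248
C_final = 97.88 - 0.767 * 1.4248 = 96.79%

96.79%


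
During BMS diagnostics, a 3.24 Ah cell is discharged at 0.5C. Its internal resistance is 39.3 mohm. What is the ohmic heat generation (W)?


Convert: R = 39.3 mohm = 0.0393 ohm
Step 1: I = C_rate * capacity = 0.5 * 3.24 = 1.62 A
Step 2: Q = I^2 * R = 1.62^2 * 0.0393 = 2.6244 * 0.0393 = 0.1031 W

0.1031 W


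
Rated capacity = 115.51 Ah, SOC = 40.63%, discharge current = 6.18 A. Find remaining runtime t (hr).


Step 1: remaining = SOC/100 * C_total = 40.63/100 * 115.51 = 46.932 Ah
Step 2: t = remaining / I = 46.932 / 6.18 = 7.594 hr

7.594 hr


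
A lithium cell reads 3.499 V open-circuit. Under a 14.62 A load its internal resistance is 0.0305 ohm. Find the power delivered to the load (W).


Step 1: V_terminal = OCV - I*R = 3.499 - 14.62 * 0.0305 = 3.0531 V
Step 2: P_out = V_terminal * I = 3.0531 * 14.62 = 44.64 W

44.64 W


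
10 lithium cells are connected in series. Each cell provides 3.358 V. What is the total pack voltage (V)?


Series voltages add: 10 * 3.358 V = 33.58 V

33.58 V


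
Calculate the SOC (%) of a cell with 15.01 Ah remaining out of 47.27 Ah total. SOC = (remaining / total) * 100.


SOC = (remaining / total) * 100 = (15.01 / 47.27) * 100 = 31.75%

31.75%


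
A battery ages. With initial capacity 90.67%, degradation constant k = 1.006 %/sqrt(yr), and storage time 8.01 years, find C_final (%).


Step 1: sqrt(8.01 yr) = 2.8302
Step 2: drop = 1.006 * 2.8302 = 2.8472
Step 3: C_final = 90.67 - 2.8472 = 87.82%

87.82%


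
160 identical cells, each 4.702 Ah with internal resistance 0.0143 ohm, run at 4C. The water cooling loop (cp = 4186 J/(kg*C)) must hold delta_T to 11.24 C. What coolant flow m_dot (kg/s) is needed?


Step 1: I = 4 * 4.702 = 18.808 A
Step 2: Q_cell = I^2 * R = 18.808^2 * 0.0143 = 5.0585 W
Step 3: Q_total = 160 * 5.0585 = 809.36 W
Step 4: m_dot = Q_total / (cp * dT) = 809.36 / (4186 * 11.24) = 0.01720 kg/s

0.01720 kg/s


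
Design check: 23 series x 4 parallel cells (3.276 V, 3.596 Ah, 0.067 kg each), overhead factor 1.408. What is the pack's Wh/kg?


Step 1: V_pack = 23 * 3.276 = 75.348 V
Step 2: C_pack = 4 * 3.596 = 14.384 Ah
Step 3: E_pack = V_pack * C_pack = 75.348 * 14.384 = 1083.8 Wh
Step 4: m_pack = 23 * 4 * 0.067 * 1.408 = 8.6789 kg
Step 5: ED = E_pack / m_pack = 1083.8 / 8.6789 = 124.9 Wh/kg

124.9 Wh/kg


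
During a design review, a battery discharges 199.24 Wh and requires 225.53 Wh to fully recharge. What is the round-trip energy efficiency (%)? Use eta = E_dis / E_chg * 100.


Round-trip efficiency = 199.24/225.53 * 100% = 88.34%

88.34%


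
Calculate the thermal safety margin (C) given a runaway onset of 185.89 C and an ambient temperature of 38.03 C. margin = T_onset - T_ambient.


Safety margin = 185.89 C - 38.03 C = 147.86 C

147.86 C


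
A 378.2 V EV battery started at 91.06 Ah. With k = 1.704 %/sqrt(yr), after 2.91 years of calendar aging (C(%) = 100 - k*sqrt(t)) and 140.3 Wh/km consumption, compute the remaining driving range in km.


Step 1: capacity retention = 100 - 1.704 * sqrt(2.91) = 100 - 1.704 * 1.7059 = 97.093%
Step 2: C_now = 91.06 * 97.093/100 = 88.413 Ah
Step 3: E_pack = V * C_now = 378.2 * 88.413 = 33438 Wh
Step 4: range = E_pack / consumption = 33438 / 140.3 = 238.3 km

238.3 km


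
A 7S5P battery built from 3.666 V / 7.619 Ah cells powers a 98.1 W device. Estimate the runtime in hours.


Step 1: E_pack = Ns * V_cell * Np * C_cell = 7 * 3.666 * 5 * 7.619 = 977.59 Wh
Step 2: t = E_pack / P = 977.59 / 98.1 = 9.965 hr

9.965 hr


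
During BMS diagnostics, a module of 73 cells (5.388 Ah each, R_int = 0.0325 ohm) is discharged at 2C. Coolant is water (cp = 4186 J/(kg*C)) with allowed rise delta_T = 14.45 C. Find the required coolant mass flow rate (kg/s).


Step 1: I = 2 * 5.388 = 10.776 A
Step 2: Q_cell = I^2 * R = 10.776^2 * 0.0325 = 3.774 W
Step 3: Q_total = 73 * 3.774 = 275.5 W
Step 4: m_dot = Q_total / (cp * dT) = 275.5 / (4186 * 14.45) = 0.004555 kg/s

0.004555 kg/s


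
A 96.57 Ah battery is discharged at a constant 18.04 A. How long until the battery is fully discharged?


t = capacity / current = 96.57 / 18.04 = 5.353 hr

5.353 hr


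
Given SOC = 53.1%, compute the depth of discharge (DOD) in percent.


DOD = 100 - SOC = 100 - 53.1 = 46.9%

46.9%


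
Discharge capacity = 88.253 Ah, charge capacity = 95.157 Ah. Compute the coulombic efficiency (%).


Coulombic efficiency = 88.253/95.157 * 100% = 92.74%

92.74%


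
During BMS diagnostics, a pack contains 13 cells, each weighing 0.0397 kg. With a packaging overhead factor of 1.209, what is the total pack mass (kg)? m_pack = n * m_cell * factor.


m_pack = n * m_cell * overhead = 13 * 0.0397 * 1.209 = 0.6240 kg

0.6240 kg


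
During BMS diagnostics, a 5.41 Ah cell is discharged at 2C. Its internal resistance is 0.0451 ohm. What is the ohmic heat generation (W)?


Step 1: I = C_rate * capacity = 2 * 5.41 = 10.82 A
Step 2: Q = I^2 * R = 10.82^2 * 0.0451 = 117.07 * 0.0451 = 5.280 W

5.280 W


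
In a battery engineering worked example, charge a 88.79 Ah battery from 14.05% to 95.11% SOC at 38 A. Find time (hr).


delta_Ah = 88.79 * (95.11 - 14.05) / 100 = 71.973 Ah
t = delta_Ah / I = 71.973 / 38 = 1.894 hr

1.894 hr


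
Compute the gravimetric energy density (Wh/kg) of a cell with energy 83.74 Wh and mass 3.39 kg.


Specific energy = 83.74 Wh / 3.39 kg = 24.70 Wh/kg

24.70 Wh/kg


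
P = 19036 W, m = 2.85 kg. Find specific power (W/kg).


SP = P / m = 19036 / 2.85 = 6679 W/kg

6679 W/kg


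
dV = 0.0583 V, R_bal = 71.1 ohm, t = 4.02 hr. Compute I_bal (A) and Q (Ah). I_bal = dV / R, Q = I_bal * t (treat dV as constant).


First, Ohm's law: I_bal = 0.0583 V / 71.1 ohm = 8.1997e-04 A
Then Q = I * t = 8.1997e-04 A * 4.02 hr = 0.003296 Ah

I=8.1997e-04 A, Q=0.003296 Ah


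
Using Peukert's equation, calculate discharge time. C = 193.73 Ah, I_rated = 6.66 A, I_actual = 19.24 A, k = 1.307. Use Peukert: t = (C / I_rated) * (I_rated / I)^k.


Step 1: t_rated = C / I_rated = 193.73 / 6.66 = 29.089 hr
Step 2: ratio = 6.66 / 19.24 = 0.34615
Step 3: ratio^k = 0.34615^1.307 = 0.24993
Step 4: t = t_rated * ratio^k = 29.089 * 0.24993 = 7.270 hr

7.270 hr


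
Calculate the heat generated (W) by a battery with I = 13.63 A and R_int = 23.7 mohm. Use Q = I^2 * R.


Convert: R = 23.7 mohm = 0.0237 ohm
I^2 = 185.78
Q = 185.78 * 0.0237 = 4.403 W

4.403 W


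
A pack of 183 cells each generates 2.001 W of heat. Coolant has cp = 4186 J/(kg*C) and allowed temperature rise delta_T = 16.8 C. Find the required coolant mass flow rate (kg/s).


Q_total = 183 * 2.001 = 366.18 W
m_dot = Q_total / (cp * dT) = 366.18 / (4186 * 16.8) = 0.005207 kg/s

0.005207 kg/s


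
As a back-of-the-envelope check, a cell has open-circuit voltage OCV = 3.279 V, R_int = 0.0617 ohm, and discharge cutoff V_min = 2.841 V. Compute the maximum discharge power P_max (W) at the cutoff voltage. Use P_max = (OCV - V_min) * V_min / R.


dV = OCV - V_min = 0.438 V (so I_max = dV / R)
P_max = dV * V_min / R = 0.438 * 2.841 / 0.0617 = 20.17 W

20.17 W


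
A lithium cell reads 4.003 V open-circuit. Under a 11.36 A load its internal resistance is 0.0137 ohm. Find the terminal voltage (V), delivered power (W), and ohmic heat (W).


Step 1: V_terminal = OCV - I*R = 4.003 - 11.36 * 0.0137 = 3.8474 V
Step 2: P_out = V_terminal * I = 3.8474 * 11.36 = 43.71 W
Step 3: Q = I^2 * R = 11.36^2 * 0.0137 = 1.768 W

V=3.8474 V, P=43.71 W, Q=1.768 W


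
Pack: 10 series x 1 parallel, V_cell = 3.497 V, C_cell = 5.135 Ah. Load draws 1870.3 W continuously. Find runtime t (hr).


Step 1: E_pack = Ns * V_cell * Np * C_cell = 10 * 3.497 * 1 * 5.135 = 179.57 Wh
Step 2: t = E_pack / P = 179.57 / 1870.3 = 0.09601 hr

0.09601 hr


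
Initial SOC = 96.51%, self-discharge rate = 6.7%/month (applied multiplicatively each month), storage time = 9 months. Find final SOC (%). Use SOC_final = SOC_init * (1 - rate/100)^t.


Monthly retention factor = 1 - 6.7/100 = 0.933
Over 9 months: factor^9 = 0.53572
SOC_final = 96.51 * 0.53572 = 51.70%

51.70%


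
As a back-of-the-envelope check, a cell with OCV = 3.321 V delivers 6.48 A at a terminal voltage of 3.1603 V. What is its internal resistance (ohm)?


R = (OCV - V) / I = (3.321 - 3.1603) / 6.48 = 0.02480 ohm

0.02480 ohm


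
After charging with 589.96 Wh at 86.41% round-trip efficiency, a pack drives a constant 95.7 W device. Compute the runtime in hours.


Step 1: E_discharge = eta/100 * E_charge = 86.41/100 * 589.96 = 509.78 Wh
Step 2: t = E_discharge / P = 509.78 / 95.7 = 5.327 hr

5.327 hr


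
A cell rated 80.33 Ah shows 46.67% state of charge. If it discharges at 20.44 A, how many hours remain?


Step 1: remaining = SOC/100 * C_total = 46.67/100 * 80.33 = 37.49 Ah
Step 2: t = remaining / I = 37.49 / 20.44 = 1.834 hr

1.834 hr


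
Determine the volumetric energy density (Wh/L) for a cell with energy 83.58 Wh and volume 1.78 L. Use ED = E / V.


ED = E / V = 83.58 / 1.78 = 46.96 Wh/L

46.96 Wh/L


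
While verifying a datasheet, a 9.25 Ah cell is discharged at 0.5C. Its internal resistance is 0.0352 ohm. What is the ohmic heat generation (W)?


Step 1: I = C_rate * capacity = 0.5 * 9.25 = 4.625 A
Step 2: Q = I^2 * R = 4.625^2 * 0.0352 = 21.391 * 0.0352 = 0.7530 W

0.7530 W


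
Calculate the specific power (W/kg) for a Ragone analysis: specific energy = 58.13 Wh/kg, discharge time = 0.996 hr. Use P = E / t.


P_specific = E / t = 58.13 / 0.996 = 58.36 W/kg

58.36 W/kg


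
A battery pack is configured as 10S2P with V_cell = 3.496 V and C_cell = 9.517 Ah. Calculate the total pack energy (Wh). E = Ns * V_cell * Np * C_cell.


V_pack = 10 * 3.496 = 34.96 V
C_pack = 2 * 9.517 = 19.034 Ah
E = V_pack * C_pack = 34.96 * 19.034 = 665.4 Wh

665.4 Wh


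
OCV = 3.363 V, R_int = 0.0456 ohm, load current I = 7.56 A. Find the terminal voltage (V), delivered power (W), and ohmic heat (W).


Step 1: V_terminal = OCV - I*R = 3.363 - 7.56 * 0.0456 = 3.0183 V
Step 2: P_out = V_terminal * I = 3.0183 * 7.56 = 22.82 W
Step 3: Q = I^2 * R = 7.56^2 * 0.0456 = 2.606 W

V=3.0183 V, P=22.82 W, Q=2.606 W


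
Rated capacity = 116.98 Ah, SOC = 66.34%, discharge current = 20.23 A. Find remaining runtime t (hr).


Step 1: remaining = SOC/100 * C_total = 66.34/100 * 116.98 = 77.605 Ah
Step 2: t = remaining / I = 77.605 / 20.23 = 3.836 hr

3.836 hr


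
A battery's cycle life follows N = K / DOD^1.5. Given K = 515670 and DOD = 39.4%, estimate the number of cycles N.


Step 1: DOD^1.5 = 39.4^1.5 = 247.31
Step 2: N = 515670 / 247.31 = 2085 cycles

2085 cycles


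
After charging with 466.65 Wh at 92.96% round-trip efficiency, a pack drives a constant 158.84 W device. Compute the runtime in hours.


Step 1: E_discharge = eta/100 * E_charge = 92.96/100 * 466.65 = 433.8 Wh
Step 2: t = E_discharge / P = 433.8 / 158.84 = 2.731 hr

2.731 hr


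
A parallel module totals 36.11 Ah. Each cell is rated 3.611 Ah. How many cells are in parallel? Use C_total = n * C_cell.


n = C_total / C_cell = 36.11 / 3.611 = 10

10


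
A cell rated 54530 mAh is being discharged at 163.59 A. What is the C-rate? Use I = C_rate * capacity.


Convert: capacity = 54530 mAh = 54.53 Ah
C_rate = I / capacity = 163.59 / 54.53 = 3C

3C


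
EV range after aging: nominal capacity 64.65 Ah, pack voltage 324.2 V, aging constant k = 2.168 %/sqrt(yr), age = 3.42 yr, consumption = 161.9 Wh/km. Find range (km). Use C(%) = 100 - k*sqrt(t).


Step 1: capacity retention = 100 - 2.168 * sqrt(3.42) = 100 - 2.168 * 1.8493 = 95.991%
Step 2: C_now = 64.65 * 95.991/100 = 62.058 Ah
Step 3: E_pack = V * C_now = 324.2 * 62.058 = 20119 Wh
Step 4: range = E_pack / consumption = 20119 / 161.9 = 124.3 km

124.3 km


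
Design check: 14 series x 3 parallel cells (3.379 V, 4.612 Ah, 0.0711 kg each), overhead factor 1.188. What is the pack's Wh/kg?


Step 1: V_pack = 14 * 3.379 = 47.306 V
Step 2: C_pack = 3 * 4.612 = 13.836 Ah
Step 3: E_pack = V_pack * C_pack = 47.306 * 13.836 = 654.53 Wh
Step 4: m_pack = 14 * 3 * 0.0711 * 1.188 = 3.5476 kg
Step 5: ED = E_pack / m_pack = 654.53 / 3.5476 = 184.5 Wh/kg

184.5 Wh/kg


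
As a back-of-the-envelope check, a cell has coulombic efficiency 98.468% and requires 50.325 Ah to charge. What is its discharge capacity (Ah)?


Q_dis = eta/100 * Q_chg = 98.468/100 * 50.325 = 49.55 Ah

49.55 Ah


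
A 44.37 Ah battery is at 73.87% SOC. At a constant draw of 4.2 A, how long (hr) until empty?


Step 1: remaining = SOC/100 * C_total = 73.87/100 * 44.37 = 32.776 Ah
Step 2: t = remaining / I = 32.776 / 4.2 = 7.804 hr

7.804 hr


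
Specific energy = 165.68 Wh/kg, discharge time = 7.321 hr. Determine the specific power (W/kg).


P_specific = E / t = 165.68 / 7.321 = 22.63 W/kg

22.63 W/kg


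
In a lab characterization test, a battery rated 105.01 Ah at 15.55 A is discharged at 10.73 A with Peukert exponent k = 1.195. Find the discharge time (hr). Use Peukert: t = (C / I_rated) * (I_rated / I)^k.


t_rated = C / I_rated = 105.01 / 15.55 = 6.7531 hr
(I_rated/I)^k = (1.4492)^1.195 = 1.5579
t = t_rated * (I_rated/I)^k = 6.7531 * 1.5579 = 10.52 hr

10.52 hr


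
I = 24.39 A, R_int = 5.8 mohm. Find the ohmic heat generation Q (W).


Convert: R = 5.8 mohm = 0.0058 ohm
I^2 = 594.87
Q = 594.87 * 0.0058 = 3.450 W

3.450 W


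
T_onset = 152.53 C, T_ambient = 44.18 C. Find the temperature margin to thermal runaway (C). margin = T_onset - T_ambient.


Safety margin = 152.53 C - 44.18 C = 108.35 C

108.35 C


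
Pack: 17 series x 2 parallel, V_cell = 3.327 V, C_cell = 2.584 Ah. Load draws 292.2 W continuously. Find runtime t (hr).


Step 1: E_pack = Ns * V_cell * Np * C_cell = 17 * 3.327 * 2 * 2.584 = 292.3 Wh
Step 2: t = E_pack / P = 292.3 / 292.2 = 1.000 hr

1.000 hr


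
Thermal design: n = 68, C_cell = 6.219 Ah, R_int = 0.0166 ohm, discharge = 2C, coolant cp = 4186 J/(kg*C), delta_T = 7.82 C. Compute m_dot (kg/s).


Step 1: I = 2 * 6.219 = 12.438 A
Step 2: Q_cell = I^2 * R = 12.438^2 * 0.0166 = 2.5681 W
Step 3: Q_total = 68 * 2.5681 = 174.63 W
Step 4: m_dot = Q_total / (cp * dT) = 174.63 / (4186 * 7.82) = 0.005335 kg/s

0.005335 kg/s


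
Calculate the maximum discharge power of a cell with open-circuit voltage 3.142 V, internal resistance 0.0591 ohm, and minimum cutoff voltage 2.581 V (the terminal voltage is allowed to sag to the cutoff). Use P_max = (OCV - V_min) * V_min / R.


dV = OCV - V_min = 0.561 V (so I_max = dV / R)
P_max = dV * V_min / R = 0.561 * 2.581 / 0.0591 = 24.50 W

24.50 W


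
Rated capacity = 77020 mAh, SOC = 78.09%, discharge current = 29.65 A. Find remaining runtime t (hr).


Convert: C_total = 77020 mAh = 77.02 Ah
Step 1: remaining = SOC/100 * C_total = 78.09/100 * 77.02 = 60.145 Ah
Step 2: t = remaining / I = 60.145 / 29.65 = 2.028 hr

2.028 hr


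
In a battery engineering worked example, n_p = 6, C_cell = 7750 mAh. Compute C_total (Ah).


Convert: C_cell = 7750 mAh = 7.75 Ah
C_total = 6 * 7.75 = 46.5 Ah

46.5 Ah


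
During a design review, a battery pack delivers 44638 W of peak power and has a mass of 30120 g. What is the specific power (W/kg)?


Convert: m = 30120 g = 30.12 kg
Specific power = 44638 W / 30.12 kg = 1482 W/kg

1482 W/kg


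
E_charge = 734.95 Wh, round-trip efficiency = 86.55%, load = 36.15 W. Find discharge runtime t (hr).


Step 1: E_discharge = eta/100 * E_charge = 86.55/100 * 734.95 = 636.1 Wh
Step 2: t = E_discharge / P = 636.1 / 36.15 = 17.60 hr

17.60 hr


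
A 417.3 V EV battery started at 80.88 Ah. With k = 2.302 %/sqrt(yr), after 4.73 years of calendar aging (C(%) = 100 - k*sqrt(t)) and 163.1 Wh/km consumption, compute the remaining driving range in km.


Step 1: capacity retention = 100 - 2.302 * sqrt(4.73) = 100 - 2.302 * 2.1749 = 94.993%
Step 2: C_now = 80.88 * 94.993/100 = 76.83 Ah
Step 3: E_pack = V * C_now = 417.3 * 76.83 = 32061 Wh
Step 4: range = E_pack / consumption = 32061 / 163.1 = 196.6 km

196.6 km


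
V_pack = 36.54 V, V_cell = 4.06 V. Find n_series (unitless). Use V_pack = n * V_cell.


n = V_pack / V_cell = 36.54 / 4.06 = 9

9


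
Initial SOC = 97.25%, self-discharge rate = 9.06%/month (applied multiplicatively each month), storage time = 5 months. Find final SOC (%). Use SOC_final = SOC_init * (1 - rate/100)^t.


decay = (1 - 9.06/100)^5 = 0.62198
SOC_final = 97.25 * 0.62198 = 60.49%

60.49%


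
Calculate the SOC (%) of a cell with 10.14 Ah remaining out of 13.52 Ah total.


SOC = (remaining / total) * 100 = (10.14 / 13.52) * 100 = 75.00%

75.00%


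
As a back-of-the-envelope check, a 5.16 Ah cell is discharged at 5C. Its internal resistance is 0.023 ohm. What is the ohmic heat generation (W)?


Step 1: I = C_rate * capacity = 5 * 5.16 = 25.8 A
Step 2: Q = I^2 * R = 25.8^2 * 0.023 = 665.64 * 0.023 = 15.31 W

15.31 W


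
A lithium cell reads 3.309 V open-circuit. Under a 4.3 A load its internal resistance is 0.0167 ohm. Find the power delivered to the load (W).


Step 1: V_terminal = OCV - I*R = 3.309 - 4.3 * 0.0167 = 3.2372 V
Step 2: P_out = V_terminal * I = 3.2372 * 4.3 = 13.92 W

13.92 W


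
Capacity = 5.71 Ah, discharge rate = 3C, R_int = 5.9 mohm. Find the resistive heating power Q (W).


Convert: R = 5.9 mohm = 0.0059 ohm
Step 1: I = C_rate * capacity = 3 * 5.71 = 17.13 A
Step 2: Q = I^2 * R = 17.13^2 * 0.0059 = 293.44 * 0.0059 = 1.731 W

1.731 W


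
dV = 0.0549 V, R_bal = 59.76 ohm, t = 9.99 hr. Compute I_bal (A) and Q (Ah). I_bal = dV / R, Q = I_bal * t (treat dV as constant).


First, Ohm's law: I_bal = 0.0549 V / 59.76 ohm = 9.1867e-04 A
Then Q = I * t = 9.1867e-04 A * 9.99 hr = 0.009178 Ah

I=9.1867e-04 A, Q=0.009178 Ah


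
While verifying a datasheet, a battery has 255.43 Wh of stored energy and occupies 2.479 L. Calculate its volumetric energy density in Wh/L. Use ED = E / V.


Volumetric ED = 255.43 Wh / 2.479 L = 103.0 Wh/L

103.0 Wh/L


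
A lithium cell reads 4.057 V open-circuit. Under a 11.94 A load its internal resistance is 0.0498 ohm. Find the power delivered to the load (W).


Step 1: V_terminal = OCV - I*R = 4.057 - 11.94 * 0.0498 = 3.4624 V
Step 2: P_out = V_terminal * I = 3.4624 * 11.94 = 41.34 W

41.34 W


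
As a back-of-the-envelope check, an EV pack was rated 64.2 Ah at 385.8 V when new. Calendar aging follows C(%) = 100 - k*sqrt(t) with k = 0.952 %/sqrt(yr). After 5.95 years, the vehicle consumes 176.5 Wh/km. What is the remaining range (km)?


Step 1: capacity retention = 100 - 0.952 * sqrt(5.95) = 100 - 0.952 * 2.4393 = 97.678%
Step 2: C_now = 64.2 * 97.678/100 = 62.709 Ah
Step 3: E_pack = V * C_now = 385.8 * 62.709 = 24193 Wh
Step 4: range = E_pack / consumption = 24193 / 176.5 = 137.1 km

137.1 km


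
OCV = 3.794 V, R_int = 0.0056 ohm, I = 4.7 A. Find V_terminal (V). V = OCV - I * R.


V = OCV - I*R = 3.794 - 4.7 * 0.0056 = 3.768 V

3.768 V


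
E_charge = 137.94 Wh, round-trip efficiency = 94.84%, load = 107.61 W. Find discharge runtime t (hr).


Step 1: E_discharge = eta/100 * E_charge = 94.84/100 * 137.94 = 130.82 Wh
Step 2: t = E_discharge / P = 130.82 / 107.61 = 1.216 hr

1.216 hr


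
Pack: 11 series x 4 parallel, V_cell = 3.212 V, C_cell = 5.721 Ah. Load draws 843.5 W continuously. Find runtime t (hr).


Step 1: E_pack = Ns * V_cell * Np * C_cell = 11 * 3.212 * 4 * 5.721 = 808.54 Wh
Step 2: t = E_pack / P = 808.54 / 843.5 = 0.9586 hr

0.9586 hr


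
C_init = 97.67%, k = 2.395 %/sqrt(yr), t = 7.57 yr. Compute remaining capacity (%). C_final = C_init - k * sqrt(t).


Step 1: sqrt(7.57 yr) = 2.7514
Step 2: drop = 2.395 * 2.7514 = 6.5896
Step 3: C_final = 97.67 - 6.5896 = 91.08%

91.08%


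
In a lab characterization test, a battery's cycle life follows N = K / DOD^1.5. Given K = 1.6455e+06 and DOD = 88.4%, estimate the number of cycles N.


DOD^1.5 = 831.15
N = K / DOD^1.5 = 1.6455e+06 / 831.15 = 1980

1980 cycles


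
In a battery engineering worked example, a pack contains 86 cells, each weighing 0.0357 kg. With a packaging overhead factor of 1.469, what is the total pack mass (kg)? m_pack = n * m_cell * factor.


Cell mass sum = 86 * 0.0357 = 3.0702 kg
With overhead 1.469: m_pack = 3.0702 * 1.469 = 4.510 kg

4.510 kg


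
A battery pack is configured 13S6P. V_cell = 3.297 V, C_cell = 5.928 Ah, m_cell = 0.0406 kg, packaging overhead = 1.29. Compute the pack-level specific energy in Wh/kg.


Step 1: V_pack = 13 * 3.297 = 42.861 V
Step 2: C_pack = 6 * 5.928 = 35.568 Ah
Step 3: E_pack = V_pack * C_pack = 42.861 * 35.568 = 1524.5 Wh
Step 4: m_pack = 13 * 6 * 0.0406 * 1.29 = 4.0852 kg
Step 5: ED = E_pack / m_pack = 1524.5 / 4.0852 = 373.2 Wh/kg

373.2 Wh/kg


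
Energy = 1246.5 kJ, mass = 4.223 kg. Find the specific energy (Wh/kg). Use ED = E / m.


Convert: E = 1246.5 kJ = 346.25 Wh
ED = E / m = 346.25 / 4.223 = 81.99 Wh/kg

81.99 Wh/kg


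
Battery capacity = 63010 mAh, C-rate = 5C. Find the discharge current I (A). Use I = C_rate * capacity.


Convert: capacity = 63010 mAh = 63.01 Ah
At 5C: I = 5 * 63.01 Ah = 315.05 A

315.05 A


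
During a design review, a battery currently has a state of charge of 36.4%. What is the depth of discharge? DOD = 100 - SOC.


DOD = 100 - SOC = 100 - 36.4 = 63.6%

63.6%


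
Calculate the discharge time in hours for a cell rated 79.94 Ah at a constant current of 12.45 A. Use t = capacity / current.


t = capacity / current = 79.94 / 12.45 = 6.421 hr

6.421 hr


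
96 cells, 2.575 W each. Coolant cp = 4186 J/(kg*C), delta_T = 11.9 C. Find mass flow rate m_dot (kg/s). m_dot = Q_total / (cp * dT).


Step 1: Total heat Q = 96 * 2.575 W = 247.2 W
Step 2: denom = cp * dT = 4186 * 11.9 = 49813
Step 3: m_dot = 247.2 / 49813 = 0.004963 kg/s

0.004963 kg/s


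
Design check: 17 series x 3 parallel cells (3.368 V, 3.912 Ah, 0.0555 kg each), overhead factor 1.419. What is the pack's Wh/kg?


Step 1: V_pack = 17 * 3.368 = 57.256 V
Step 2: C_pack = 3 * 3.912 = 11.736 Ah
Step 3: E_pack = V_pack * C_pack = 57.256 * 11.736 = 671.96 Wh
Step 4: m_pack = 17 * 3 * 0.0555 * 1.419 = 4.0165 kg
Step 5: ED = E_pack / m_pack = 671.96 / 4.0165 = 167.3 Wh/kg

167.3 Wh/kg


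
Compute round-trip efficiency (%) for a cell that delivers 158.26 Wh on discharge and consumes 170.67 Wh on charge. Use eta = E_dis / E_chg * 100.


eta_e = E_dis / E_chg * 100 = 158.26 / 170.67 * 100 = 92.73%

92.73%


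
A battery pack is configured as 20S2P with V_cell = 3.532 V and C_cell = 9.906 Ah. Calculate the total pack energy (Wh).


V_pack = 20 * 3.532 = 70.64 V
C_pack = 2 * 9.906 = 19.812 Ah
E = V_pack * C_pack = 70.64 * 19.812 = 1400 Wh

1400 Wh


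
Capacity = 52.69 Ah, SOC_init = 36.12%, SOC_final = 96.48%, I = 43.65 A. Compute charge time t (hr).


Step 1: dSOC = 96.48% - 36.12% = 60.36%
Step 2: delta_Ah = 52.69 * 60.36 / 100 = 31.804 Ah
Step 3: t = 31.804 / 43.65 = 0.7286 hr

0.7286 hr


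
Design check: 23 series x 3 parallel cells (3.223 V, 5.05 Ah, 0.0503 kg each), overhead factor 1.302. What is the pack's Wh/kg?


Step 1: V_pack = 23 * 3.223 = 74.129 V
Step 2: C_pack = 3 * 5.05 = 15.15 Ah
Step 3: E_pack = V_pack * C_pack = 74.129 * 15.15 = 1123.1 Wh
Step 4: m_pack = 23 * 3 * 0.0503 * 1.302 = 4.5189 kg
Step 5: ED = E_pack / m_pack = 1123.1 / 4.5189 = 248.5 Wh/kg

248.5 Wh/kg


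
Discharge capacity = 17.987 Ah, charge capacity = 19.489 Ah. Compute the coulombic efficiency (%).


Coulombic efficiency = 17.987/19.489 * 100% = 92.29%

92.29%


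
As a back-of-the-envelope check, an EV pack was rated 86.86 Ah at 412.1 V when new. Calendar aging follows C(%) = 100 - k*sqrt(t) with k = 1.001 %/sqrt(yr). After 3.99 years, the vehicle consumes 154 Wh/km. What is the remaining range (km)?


Step 1: capacity retention = 100 - 1.001 * sqrt(3.99) = 100 - 1.001 * 1.9975 = 98.001%
Step 2: C_now = 86.86 * 98.001/100 = 85.124 Ah
Step 3: E_pack = V * C_now = 412.1 * 85.124 = 35080 Wh
Step 4: range = E_pack / consumption = 35080 / 154 = 227.8 km

227.8 km


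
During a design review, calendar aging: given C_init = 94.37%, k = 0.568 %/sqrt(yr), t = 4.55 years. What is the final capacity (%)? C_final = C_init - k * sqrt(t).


sqrt(t) = sqrt(4.55) = 2.1331
C_final = 94.37 - 0.568 * 2.1331 = 93.16%

93.16%


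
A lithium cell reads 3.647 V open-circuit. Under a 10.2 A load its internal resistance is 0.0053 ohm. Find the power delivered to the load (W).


Step 1: V_terminal = OCV - I*R = 3.647 - 10.2 * 0.0053 = 3.5929 V
Step 2: P_out = V_terminal * I = 3.5929 * 10.2 = 36.65 W

36.65 W


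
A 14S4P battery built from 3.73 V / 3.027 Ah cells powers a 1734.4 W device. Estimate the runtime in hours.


Step 1: E_pack = Ns * V_cell * Np * C_cell = 14 * 3.73 * 4 * 3.027 = 632.28 Wh
Step 2: t = E_pack / P = 632.28 / 1734.4 = 0.3646 hr

0.3646 hr


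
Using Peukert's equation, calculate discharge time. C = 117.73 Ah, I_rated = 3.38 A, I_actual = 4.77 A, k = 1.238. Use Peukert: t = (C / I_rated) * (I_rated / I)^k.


Step 1: t_rated = C / I_rated = 117.73 / 3.38 = 34.831 hr
Step 2: ratio = 3.38 / 4.77 = 0.7086
Step 3: ratio^k = 0.7086^1.238 = 0.65282
Step 4: t = t_rated * ratio^k = 34.831 * 0.65282 = 22.74 hr

22.74 hr
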